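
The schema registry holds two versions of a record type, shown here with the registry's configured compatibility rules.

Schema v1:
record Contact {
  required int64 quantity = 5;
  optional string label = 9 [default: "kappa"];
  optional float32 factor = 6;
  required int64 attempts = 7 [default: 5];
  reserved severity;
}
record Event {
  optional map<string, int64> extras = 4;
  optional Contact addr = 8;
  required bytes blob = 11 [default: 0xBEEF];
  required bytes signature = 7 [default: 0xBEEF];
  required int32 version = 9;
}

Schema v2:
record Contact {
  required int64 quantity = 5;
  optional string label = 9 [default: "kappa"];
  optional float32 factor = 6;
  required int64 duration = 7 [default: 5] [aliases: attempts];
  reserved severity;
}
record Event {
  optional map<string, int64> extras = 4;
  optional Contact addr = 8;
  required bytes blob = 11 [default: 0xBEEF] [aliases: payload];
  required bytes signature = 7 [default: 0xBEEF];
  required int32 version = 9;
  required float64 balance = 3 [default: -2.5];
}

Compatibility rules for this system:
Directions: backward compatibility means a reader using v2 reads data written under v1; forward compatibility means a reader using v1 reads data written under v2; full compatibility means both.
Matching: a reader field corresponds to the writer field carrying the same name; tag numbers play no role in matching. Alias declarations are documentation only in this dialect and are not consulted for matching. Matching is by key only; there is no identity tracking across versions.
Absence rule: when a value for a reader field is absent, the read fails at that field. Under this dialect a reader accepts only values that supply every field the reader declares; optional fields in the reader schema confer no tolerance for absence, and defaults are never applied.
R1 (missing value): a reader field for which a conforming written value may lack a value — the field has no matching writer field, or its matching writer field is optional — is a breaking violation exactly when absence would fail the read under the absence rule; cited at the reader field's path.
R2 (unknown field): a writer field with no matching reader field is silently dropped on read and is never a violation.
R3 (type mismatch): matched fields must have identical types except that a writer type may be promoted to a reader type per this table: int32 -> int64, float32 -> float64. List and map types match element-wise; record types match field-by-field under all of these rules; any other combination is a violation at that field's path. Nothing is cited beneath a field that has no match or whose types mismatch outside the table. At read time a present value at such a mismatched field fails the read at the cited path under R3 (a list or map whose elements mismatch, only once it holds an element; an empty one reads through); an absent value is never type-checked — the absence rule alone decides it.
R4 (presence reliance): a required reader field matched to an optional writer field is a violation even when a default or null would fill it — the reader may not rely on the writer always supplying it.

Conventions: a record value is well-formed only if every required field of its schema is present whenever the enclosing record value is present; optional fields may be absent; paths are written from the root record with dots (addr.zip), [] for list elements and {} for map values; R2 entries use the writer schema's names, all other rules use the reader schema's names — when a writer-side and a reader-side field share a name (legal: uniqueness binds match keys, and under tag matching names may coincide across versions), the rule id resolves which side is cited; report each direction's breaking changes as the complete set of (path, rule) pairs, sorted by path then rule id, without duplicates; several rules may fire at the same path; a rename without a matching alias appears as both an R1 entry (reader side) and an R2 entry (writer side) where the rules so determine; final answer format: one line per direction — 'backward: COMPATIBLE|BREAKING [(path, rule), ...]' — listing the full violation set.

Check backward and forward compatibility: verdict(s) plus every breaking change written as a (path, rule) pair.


each type pair in Event: writer, then reader
backward pass over Event, reader schema v2, writer schema v1:
  extras <- extras (map<string, int64> -> map<string, int64>, writer optional)
  addr <- addr (Contact -> Contact, writer optional)
  blob <- blob (bytes -> bytes, writer required)
  signature <- signature (bytes -> bytes, writer required)
  version <- version (int32 -> int32, writer required)
  no writer field matches reader balance
  addr.quantity <- addr.quantity (int64 -> int64, writer required)
  addr.label <- addr.label (string -> string, writer optional)
  addr.factor <- addr.factor (float32 -> float32, writer optional)
  no writer field matches reader addr.duration
  leftover writer field: addr.attempts
  violation R1 at addr
  violation R1 at addr.duration
  violation R1 at addr.factor
  violation R1 at addr.label
  violation R1 at balance
  violation R1 at extras
  backward on Event therefore BREAKING (6)
forward pass over Event, reader schema v1, writer schema v2:
  extras <- extras (map<string, int64> -> map<string, int64>, writer optional)
  addr <- addr (Contact -> Contact, writer optional)
  blob <- blob (bytes -> bytes, writer required)
  signature <- signature (bytes -> bytes, writer required)
  version <- version (int32 -> int32, writer required)
  leftover writer field: balance
  addr.quantity <- addr.quantity (int64 -> int64, writer required)
  addr.label <- addr.label (string -> string, writer optional)
  addr.factor <- addr.factor (float32 -> float32, writer optional)
  no writer field matches reader addr.attempts
  leftover writer field: addr.duration
  violation R1 at addr
  violation R1 at addr.attempts
  violation R1 at addr.factor
  violation R1 at addr.label
  violation R1 at extras
  forward on Event therefore BREAKING (5)

backward: BREAKING [(addr, R1), (addr.duration, R1), (addr.factor, R1), (addr.label, R1), (balance, R1), (extras, R1)]; forward: BREAKING [(addr, R1), (addr.attempts, R1), (addr.factor, R1), (addr.label, R1), (extras, R1)]


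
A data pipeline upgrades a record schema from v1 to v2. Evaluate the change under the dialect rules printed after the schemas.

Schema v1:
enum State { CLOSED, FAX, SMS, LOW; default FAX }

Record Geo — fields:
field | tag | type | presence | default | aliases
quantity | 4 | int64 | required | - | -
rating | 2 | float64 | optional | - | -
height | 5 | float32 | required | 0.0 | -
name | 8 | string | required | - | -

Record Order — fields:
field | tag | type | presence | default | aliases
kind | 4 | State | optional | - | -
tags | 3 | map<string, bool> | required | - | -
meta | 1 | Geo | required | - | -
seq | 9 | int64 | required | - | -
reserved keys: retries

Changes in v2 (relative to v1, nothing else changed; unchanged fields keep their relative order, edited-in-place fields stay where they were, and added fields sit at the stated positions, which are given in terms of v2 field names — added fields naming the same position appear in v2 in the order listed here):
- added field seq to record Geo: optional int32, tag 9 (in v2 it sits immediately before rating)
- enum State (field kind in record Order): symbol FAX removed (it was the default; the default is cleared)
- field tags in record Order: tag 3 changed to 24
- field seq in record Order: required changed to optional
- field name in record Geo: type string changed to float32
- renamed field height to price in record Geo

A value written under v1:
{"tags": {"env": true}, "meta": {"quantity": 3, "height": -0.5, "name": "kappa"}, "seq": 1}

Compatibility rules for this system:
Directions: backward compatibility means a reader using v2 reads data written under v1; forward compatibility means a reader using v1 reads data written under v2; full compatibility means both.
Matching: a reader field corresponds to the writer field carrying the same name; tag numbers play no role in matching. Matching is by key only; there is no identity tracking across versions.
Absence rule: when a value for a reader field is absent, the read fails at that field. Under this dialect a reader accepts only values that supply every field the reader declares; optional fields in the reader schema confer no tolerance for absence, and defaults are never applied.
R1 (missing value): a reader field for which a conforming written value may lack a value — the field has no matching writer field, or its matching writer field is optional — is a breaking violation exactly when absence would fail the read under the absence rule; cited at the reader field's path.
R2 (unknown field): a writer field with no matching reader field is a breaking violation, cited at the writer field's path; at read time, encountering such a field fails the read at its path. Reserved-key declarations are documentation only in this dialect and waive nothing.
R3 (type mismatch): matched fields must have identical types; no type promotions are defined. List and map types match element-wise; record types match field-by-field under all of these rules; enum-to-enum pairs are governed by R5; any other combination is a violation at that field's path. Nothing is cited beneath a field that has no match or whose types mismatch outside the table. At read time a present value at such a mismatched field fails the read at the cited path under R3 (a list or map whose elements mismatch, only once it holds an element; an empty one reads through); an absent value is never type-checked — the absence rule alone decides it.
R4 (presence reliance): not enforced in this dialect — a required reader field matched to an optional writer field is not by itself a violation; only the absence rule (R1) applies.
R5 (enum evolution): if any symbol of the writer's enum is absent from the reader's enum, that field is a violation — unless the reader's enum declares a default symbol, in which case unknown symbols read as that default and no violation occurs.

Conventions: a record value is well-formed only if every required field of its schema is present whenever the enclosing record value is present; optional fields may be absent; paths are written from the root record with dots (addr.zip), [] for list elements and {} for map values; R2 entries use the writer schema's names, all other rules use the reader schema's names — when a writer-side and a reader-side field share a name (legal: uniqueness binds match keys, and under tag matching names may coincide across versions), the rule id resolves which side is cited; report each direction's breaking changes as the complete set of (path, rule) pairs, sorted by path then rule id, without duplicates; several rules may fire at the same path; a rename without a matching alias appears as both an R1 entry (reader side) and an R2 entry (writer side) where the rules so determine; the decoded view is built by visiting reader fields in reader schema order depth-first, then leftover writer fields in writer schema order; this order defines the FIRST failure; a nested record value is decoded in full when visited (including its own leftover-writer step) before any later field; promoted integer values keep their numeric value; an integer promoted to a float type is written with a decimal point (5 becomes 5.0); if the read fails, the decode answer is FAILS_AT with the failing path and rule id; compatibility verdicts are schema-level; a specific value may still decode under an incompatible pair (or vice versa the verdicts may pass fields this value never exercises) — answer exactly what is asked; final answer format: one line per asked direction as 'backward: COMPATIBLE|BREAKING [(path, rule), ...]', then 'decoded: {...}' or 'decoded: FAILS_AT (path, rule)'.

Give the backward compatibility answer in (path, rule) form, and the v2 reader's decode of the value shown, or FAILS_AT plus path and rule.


backward: BREAKING [(kind, R1), (kind, R5), (meta.height, R2), (meta.name, R3), (meta.price, R1), (meta.rating, R1), (meta.seq, R1)]; decoded: FAILS_AT (kind, R1)

in Order below, arrows point writer -> reader
backward analysis of Order with v2 as reader and v1 as writer:
  writer optional, State -> State: reader kind maps from writer kind
  writer required, map<string, bool> -> map<string, bool>: reader tags maps from writer tags
  writer required, Geo -> Geo: reader meta maps from writer meta
  writer required, int64 -> int64: reader seq maps from writer seq
  writer required, int64 -> int64: reader meta.quantity maps from writer meta.quantity
  no writer field matches reader meta.seq
  writer optional, float64 -> float64: reader meta.rating maps from writer meta.rating
  no writer field matches reader meta.price
  writer required, string -> float32: reader meta.name maps from writer meta.name
  writer field meta.height has no reader counterpart
  violation R1 at kind
  violation R5 at kind
  violation R2 at meta.height
  violation R3 at meta.name
  violation R1 at meta.price
  violation R1 at meta.rating
  violation R1 at meta.seq
  => backward: BREAKING (7)
migrating the Order value to v2:
  read fails at kind under R1 (no fill)
  => FAILS_AT (kind, R1)
ruling out the remaining Order differences:
  field tags in record Order: tag 3 changed to 24 -> inert for the asked Order verdict: nothing fires
  field seq in record Order: required changed to optional -> matters only for Order's forward compatibility — outside the asked direction


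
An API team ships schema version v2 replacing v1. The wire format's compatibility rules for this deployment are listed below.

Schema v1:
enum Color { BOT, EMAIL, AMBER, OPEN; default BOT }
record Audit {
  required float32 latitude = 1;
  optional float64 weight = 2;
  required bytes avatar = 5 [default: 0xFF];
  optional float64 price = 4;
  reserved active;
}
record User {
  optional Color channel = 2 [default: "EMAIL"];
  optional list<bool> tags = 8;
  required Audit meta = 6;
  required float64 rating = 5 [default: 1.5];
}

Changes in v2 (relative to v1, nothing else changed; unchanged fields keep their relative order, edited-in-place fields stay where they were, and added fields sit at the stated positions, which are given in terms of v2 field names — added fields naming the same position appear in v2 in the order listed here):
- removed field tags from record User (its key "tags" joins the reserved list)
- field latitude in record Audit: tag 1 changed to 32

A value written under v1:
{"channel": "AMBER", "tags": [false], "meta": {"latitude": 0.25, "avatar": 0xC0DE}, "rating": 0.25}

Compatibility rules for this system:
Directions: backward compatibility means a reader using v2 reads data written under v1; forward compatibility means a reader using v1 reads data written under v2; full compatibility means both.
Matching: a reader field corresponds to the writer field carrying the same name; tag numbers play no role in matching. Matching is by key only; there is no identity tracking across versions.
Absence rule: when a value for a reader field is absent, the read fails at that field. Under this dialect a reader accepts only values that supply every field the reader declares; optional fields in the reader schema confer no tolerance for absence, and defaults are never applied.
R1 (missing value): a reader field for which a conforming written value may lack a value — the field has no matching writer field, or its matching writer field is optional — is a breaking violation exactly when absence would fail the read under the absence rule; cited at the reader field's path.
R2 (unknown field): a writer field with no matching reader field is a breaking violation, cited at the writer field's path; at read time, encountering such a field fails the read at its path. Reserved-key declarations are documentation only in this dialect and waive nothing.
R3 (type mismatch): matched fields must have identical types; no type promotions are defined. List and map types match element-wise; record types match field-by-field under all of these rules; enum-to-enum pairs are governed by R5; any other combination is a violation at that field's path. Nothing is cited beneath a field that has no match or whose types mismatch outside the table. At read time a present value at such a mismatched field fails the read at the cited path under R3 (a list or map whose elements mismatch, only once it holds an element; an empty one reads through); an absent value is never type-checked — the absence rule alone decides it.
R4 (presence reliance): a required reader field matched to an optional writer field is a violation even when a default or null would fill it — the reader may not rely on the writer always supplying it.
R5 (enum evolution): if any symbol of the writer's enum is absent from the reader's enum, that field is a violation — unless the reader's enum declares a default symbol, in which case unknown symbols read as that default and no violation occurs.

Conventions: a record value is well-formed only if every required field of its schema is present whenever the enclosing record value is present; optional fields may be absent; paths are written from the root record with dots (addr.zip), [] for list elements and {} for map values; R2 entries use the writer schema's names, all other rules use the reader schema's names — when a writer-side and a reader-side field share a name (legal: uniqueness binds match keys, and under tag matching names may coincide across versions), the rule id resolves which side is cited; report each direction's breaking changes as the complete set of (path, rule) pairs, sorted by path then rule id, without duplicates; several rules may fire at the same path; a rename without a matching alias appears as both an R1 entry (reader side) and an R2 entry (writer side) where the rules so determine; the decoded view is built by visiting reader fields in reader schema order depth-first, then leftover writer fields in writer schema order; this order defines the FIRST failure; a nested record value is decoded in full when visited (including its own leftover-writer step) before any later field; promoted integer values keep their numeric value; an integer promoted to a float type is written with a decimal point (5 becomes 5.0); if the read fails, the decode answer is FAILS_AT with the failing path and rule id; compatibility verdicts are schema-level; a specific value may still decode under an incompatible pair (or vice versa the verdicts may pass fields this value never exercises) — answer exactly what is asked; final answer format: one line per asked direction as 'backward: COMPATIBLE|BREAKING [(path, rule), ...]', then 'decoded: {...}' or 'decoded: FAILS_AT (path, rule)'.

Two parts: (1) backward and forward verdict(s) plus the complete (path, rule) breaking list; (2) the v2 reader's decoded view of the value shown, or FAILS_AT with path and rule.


in User below, arrows point writer -> reader
backward pass over User, reader schema v2, writer schema v1:
  channel <- channel (Color -> Color, writer optional)
  meta <- meta (Audit -> Audit, writer required)
  rating <- rating (float64 -> float64, writer required)
  leftover writer field: tags
  meta.latitude <- meta.latitude (float32 -> float32, writer required)
  meta.weight <- meta.weight (float64 -> float64, writer optional)
  meta.avatar <- meta.avatar (bytes -> bytes, writer required)
  meta.price <- meta.price (float64 -> float64, writer optional)
  violation R1 at channel
  violation R1 at meta.price
  violation R1 at meta.weight
  violation R2 at tags
  => 4 violation(s): backward is BREAKING for User
forward pass over User, reader schema v1, writer schema v2:
  channel <- channel (Color -> Color, writer optional)
  tags has no writer counterpart
  meta <- meta (Audit -> Audit, writer required)
  rating <- rating (float64 -> float64, writer required)
  meta.latitude <- meta.latitude (float32 -> float32, writer required)
  meta.weight <- meta.weight (float64 -> float64, writer optional)
  meta.avatar <- meta.avatar (bytes -> bytes, writer required)
  meta.price <- meta.price (float64 -> float64, writer optional)
  violation R1 at channel
  violation R1 at meta.price
  violation R1 at meta.weight
  violation R1 at tags
  => 4 violation(s): forward is BREAKING for User
decode (reader v2):
  channel := "AMBER"
  meta.latitude := 0.25
  read fails at meta.weight under R1 (no fill)
  => FAILS_AT (meta.weight, R1)

backward: BREAKING [(channel, R1), (meta.price, R1), (meta.weight, R1), (tags, R2)]; forward: BREAKING [(channel, R1), (meta.price, R1), (meta.weight, R1), (tags, R1)]; decoded: FAILS_AT (meta.weight, R1)


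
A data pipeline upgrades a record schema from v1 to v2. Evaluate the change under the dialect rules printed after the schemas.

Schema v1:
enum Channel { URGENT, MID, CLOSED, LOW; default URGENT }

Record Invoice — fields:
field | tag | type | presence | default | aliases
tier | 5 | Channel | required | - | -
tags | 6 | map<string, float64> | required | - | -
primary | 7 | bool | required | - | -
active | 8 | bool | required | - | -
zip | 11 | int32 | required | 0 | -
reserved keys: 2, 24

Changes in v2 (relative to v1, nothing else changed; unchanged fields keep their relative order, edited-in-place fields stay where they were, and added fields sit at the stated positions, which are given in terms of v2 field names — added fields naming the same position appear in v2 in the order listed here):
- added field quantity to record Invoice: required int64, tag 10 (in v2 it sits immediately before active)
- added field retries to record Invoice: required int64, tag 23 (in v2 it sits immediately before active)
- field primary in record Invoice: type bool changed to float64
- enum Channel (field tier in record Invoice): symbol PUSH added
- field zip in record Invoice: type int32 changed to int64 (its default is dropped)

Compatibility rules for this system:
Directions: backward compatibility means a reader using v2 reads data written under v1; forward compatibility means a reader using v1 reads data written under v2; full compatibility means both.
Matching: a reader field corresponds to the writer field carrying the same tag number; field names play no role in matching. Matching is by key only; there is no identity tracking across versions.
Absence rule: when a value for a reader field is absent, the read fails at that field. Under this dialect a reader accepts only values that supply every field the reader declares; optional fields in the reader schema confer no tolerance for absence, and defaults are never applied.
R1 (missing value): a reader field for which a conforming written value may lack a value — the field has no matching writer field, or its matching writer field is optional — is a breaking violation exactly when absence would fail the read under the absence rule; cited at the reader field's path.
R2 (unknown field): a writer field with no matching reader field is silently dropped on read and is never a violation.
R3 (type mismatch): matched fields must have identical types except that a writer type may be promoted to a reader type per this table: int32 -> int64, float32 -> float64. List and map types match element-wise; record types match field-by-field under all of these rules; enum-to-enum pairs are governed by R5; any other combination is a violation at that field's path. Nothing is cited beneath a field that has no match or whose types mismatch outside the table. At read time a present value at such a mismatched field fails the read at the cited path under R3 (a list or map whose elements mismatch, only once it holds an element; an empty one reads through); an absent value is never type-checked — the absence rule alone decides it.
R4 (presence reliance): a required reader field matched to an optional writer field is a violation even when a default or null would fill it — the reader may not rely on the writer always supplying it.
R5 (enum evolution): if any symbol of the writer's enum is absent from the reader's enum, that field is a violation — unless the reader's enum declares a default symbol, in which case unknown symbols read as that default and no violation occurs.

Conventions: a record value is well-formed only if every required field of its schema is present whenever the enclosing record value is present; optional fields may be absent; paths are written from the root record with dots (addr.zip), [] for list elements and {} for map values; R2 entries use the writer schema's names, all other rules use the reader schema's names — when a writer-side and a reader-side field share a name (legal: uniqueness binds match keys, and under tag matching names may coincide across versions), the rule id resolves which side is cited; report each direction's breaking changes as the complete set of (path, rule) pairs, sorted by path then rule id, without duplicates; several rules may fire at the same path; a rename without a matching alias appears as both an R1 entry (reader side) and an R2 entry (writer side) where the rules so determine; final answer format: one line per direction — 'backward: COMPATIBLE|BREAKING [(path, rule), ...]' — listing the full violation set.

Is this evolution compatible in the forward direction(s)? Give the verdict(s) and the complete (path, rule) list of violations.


forward: BREAKING [(primary, R3), (zip, R3)]

in Invoice below, arrows point writer -> reader
forward for Invoice (reader v1, writer v2):
  Channel -> Channel, writer required: tier aligns to tier
  map<string, float64> -> map<string, float64>, writer required: tags aligns to tags
  float64 -> bool, writer required: primary aligns to primary
  bool -> bool, writer required: active aligns to active
  int64 -> int32, writer required: zip aligns to zip
  quantity (writer side), unknown to reader
  retries (writer side), unknown to reader
  R3 fires at primary
  R3 fires at zip
  => 2 violation(s): forward is BREAKING for Invoice
ruling out the remaining Invoice differences:
  added field retries to record Invoice: required int64, tag 23 (in v2 it sits immediately before active) -> affects backward compatibility only, which is not asked
  added field quantity to record Invoice: required int64, tag 10 (in v2 it sits immediately before active) -> affects backward compatibility only, which is not asked
  enum Channel (field tier in record Invoice): symbol PUSH added -> inert for the asked Invoice verdict: nothing fires


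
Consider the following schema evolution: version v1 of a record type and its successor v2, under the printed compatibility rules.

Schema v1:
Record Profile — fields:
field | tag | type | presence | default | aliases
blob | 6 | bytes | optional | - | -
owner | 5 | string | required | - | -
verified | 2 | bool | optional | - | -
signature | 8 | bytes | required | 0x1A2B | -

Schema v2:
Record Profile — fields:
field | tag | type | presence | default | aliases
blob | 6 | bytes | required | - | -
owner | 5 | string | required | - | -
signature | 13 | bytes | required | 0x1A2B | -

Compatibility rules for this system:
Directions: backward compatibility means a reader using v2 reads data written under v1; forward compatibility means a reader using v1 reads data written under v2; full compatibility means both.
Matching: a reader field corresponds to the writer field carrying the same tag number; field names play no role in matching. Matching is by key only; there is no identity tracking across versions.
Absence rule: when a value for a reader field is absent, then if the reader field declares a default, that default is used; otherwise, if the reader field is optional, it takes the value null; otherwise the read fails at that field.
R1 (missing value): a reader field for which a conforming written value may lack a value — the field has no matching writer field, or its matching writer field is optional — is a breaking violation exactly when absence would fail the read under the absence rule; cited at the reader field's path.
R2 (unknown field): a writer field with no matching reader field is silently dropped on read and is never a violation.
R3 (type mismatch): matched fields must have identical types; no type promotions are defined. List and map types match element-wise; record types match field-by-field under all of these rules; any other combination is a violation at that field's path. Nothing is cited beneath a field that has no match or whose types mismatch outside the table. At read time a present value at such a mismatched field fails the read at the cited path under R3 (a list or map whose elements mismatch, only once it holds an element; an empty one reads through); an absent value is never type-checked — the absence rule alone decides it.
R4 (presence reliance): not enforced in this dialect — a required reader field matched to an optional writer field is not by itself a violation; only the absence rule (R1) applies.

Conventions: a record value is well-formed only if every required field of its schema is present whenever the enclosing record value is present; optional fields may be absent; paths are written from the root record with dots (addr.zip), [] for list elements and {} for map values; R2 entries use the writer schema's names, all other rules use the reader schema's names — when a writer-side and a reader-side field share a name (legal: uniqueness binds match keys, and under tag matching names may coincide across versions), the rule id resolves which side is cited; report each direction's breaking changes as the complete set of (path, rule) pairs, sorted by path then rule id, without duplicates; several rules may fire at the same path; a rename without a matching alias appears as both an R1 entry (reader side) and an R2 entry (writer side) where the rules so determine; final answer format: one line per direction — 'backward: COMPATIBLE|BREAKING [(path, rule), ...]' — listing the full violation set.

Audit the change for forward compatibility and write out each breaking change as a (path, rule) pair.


forward: COMPATIBLE []

arrows below run writer -> reader for Profile
forward analysis of Profile with v1 as reader and v2 as writer:
  blob <- blob (bytes -> bytes, writer required)
  owner <- owner (string -> string, writer required)
  verified: no writer match
  signature: no writer match
  signature (writer side), unknown to reader
  => no violations; forward on Profile: COMPATIBLE
the other Profile changes do not affect what is asked:
  field signature in record Profile: tag 8 changed to 13 -> inert for the asked Profile verdict: nothing fires
  field blob in record Profile: optional changed to required -> its effect on Profile is confined to the backward direction, not asked
  removed field verified from record Profile -> inert for the asked Profile verdict: nothing fires


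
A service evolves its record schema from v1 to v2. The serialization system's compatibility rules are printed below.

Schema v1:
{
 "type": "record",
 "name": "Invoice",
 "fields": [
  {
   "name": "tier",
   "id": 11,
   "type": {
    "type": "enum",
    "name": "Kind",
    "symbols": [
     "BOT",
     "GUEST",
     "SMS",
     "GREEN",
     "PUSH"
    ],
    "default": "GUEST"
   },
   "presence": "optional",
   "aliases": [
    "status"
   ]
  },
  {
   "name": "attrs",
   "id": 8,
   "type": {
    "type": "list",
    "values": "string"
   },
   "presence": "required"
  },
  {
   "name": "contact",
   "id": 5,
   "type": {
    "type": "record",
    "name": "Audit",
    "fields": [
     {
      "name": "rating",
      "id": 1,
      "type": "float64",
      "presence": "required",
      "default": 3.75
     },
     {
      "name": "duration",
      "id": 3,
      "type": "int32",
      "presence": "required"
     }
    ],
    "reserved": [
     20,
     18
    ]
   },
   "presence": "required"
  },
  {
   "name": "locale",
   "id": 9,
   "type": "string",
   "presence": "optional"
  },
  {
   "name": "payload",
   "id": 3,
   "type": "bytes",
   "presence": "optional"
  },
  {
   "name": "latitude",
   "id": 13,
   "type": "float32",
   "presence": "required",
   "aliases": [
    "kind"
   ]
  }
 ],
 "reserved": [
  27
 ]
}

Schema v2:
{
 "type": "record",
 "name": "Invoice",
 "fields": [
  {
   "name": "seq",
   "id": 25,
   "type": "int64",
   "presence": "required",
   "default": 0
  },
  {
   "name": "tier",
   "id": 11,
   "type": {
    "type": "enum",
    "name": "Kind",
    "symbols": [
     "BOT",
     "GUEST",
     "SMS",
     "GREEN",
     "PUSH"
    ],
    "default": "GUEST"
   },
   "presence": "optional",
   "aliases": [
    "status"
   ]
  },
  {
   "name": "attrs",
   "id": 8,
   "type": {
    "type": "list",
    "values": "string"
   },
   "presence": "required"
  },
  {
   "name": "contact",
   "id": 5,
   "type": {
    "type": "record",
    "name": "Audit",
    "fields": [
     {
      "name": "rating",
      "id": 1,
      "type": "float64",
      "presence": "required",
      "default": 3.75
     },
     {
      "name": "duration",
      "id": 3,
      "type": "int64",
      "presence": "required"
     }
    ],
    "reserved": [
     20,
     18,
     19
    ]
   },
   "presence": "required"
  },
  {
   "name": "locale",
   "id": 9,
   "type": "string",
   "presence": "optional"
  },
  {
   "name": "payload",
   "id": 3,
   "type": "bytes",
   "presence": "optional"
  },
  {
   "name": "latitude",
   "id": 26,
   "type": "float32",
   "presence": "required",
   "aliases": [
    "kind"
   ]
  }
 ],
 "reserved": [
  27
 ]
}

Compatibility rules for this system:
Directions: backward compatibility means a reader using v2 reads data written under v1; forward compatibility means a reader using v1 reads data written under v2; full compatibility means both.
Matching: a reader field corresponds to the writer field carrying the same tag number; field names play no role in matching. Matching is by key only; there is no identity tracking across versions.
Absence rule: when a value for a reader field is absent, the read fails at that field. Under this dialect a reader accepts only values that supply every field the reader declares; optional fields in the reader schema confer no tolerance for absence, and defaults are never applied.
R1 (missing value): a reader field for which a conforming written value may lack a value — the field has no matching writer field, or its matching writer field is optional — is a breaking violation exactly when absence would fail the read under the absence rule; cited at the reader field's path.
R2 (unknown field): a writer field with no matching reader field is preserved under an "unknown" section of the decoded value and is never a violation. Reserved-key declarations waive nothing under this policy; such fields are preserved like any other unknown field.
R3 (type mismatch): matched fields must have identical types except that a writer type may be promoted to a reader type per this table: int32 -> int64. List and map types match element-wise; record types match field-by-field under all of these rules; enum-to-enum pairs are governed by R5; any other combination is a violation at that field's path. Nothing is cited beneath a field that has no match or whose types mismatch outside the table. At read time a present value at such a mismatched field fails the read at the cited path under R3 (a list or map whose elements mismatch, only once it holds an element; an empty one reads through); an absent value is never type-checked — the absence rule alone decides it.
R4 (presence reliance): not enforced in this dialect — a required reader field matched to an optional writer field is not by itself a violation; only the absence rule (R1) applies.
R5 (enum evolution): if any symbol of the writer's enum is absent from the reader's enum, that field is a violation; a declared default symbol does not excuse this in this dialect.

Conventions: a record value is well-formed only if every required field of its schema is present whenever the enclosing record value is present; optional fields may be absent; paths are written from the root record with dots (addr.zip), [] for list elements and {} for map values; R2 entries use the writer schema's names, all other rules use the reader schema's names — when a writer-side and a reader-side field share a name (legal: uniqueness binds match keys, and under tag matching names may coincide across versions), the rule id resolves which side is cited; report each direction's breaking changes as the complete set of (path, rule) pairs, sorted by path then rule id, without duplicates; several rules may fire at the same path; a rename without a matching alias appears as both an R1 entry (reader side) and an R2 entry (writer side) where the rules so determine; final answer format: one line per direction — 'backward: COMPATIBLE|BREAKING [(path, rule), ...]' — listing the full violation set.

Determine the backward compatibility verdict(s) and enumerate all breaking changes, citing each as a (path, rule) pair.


backward: BREAKING [(latitude, R1), (locale, R1), (payload, R1), (seq, R1), (tier, R1)]

in Invoice below, arrows point writer -> reader
backward for Invoice (reader v2, writer v1):
  seq: no writer-side match
  tier: Kind -> Kind, writer optional; from tier
  attrs: list<string> -> list<string>, writer required; from attrs
  contact: Audit -> Audit, writer required; from contact
  locale: string -> string, writer optional; from locale
  payload: bytes -> bytes, writer optional; from payload
  latitude: no writer-side match
  leftover writer field: latitude
  contact.rating: float64 -> float64, writer required; from contact.rating
  contact.duration: int32 -> int64, writer required; from contact.duration
  R1 fires at latitude
  R1 fires at locale
  R1 fires at payload
  R1 fires at seq
  R1 fires at tier
  => 5 violation(s): backward is BREAKING for Invoice
remaining Invoice differences; none change what is asked:
  field duration in record Audit: type int32 changed to int64 -> affects forward compatibility only, which is not asked


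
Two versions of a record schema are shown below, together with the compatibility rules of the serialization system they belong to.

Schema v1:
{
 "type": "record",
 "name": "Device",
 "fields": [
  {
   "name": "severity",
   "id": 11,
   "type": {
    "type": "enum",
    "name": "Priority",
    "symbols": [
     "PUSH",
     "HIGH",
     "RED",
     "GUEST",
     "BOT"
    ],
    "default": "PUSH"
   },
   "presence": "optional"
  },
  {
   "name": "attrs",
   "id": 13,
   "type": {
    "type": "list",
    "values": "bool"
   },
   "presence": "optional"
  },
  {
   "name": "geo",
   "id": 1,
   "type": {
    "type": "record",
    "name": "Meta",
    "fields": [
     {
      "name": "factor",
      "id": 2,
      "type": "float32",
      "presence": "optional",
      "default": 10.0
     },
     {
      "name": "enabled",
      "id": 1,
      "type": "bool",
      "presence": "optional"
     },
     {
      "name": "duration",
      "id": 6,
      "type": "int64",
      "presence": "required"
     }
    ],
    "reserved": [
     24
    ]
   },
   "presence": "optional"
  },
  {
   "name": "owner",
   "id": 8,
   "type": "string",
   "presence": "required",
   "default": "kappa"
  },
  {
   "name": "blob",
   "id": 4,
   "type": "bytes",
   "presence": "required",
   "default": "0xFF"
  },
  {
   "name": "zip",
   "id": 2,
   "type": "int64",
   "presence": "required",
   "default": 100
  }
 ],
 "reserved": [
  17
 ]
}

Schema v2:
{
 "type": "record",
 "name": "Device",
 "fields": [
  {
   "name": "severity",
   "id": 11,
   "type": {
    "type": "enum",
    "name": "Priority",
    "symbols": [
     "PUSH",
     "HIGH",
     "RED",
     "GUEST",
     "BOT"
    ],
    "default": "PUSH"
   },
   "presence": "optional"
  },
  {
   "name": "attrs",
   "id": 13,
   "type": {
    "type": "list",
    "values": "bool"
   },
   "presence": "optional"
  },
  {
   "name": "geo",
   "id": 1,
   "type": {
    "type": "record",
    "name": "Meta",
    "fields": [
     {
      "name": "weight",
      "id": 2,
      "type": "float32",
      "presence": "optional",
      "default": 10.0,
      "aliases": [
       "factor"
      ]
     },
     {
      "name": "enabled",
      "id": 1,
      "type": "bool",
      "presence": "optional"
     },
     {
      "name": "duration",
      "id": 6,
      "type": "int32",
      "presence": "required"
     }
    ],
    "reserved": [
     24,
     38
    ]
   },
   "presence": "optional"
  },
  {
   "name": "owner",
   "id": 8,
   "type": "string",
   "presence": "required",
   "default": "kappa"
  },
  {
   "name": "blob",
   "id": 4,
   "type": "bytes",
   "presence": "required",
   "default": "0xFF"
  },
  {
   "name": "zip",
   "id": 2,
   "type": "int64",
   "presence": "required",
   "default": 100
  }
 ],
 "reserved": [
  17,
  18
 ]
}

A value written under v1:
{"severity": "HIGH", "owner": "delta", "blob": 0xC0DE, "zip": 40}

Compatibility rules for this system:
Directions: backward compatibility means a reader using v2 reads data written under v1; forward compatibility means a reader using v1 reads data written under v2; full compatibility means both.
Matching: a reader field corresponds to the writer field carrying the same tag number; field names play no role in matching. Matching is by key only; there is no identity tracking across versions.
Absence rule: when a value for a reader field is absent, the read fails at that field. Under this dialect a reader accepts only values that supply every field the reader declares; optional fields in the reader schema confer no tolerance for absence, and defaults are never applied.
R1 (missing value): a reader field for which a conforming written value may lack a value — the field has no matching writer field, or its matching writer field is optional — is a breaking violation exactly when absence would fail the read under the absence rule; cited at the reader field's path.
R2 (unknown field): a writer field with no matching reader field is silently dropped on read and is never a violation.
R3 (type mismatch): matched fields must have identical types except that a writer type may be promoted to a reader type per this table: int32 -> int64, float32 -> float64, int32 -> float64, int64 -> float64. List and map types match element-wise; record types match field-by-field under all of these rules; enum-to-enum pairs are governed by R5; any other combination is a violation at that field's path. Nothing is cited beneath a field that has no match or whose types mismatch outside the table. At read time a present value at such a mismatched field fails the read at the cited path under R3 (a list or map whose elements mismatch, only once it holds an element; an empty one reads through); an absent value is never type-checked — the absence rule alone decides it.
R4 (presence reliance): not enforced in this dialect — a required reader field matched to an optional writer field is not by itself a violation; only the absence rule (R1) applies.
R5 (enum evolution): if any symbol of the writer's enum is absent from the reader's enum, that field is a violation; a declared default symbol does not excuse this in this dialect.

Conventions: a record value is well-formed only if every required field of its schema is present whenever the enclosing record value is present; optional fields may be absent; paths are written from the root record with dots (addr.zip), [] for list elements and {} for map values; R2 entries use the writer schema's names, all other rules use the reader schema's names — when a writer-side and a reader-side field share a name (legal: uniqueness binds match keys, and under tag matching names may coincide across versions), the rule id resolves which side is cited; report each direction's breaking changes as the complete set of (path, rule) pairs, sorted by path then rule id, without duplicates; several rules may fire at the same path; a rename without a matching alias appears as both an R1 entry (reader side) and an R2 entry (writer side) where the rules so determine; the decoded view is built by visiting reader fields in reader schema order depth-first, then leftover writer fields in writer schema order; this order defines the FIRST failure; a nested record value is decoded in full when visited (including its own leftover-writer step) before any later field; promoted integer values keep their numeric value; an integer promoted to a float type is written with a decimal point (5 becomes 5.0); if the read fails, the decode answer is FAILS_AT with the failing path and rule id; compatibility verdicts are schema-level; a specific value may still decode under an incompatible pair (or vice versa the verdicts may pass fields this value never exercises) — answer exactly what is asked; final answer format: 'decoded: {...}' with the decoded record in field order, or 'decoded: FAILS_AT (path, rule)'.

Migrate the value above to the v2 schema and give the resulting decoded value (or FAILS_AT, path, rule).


in Device below, arrows point writer -> reader
decode (reader v2):
  severity := "HIGH"
  read fails at attrs under R1 (no fill)
  => FAILS_AT (attrs, R1)
ruling out the remaining Device differences:
  renamed field factor to weight in record Meta (alias factor declared on the renamed field) -> shifts the Device verdicts, not this decode
  field duration in record Meta: type int64 changed to int32 -> shifts the Device verdicts, not this decode

decoded: FAILS_AT (attrs, R1)
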